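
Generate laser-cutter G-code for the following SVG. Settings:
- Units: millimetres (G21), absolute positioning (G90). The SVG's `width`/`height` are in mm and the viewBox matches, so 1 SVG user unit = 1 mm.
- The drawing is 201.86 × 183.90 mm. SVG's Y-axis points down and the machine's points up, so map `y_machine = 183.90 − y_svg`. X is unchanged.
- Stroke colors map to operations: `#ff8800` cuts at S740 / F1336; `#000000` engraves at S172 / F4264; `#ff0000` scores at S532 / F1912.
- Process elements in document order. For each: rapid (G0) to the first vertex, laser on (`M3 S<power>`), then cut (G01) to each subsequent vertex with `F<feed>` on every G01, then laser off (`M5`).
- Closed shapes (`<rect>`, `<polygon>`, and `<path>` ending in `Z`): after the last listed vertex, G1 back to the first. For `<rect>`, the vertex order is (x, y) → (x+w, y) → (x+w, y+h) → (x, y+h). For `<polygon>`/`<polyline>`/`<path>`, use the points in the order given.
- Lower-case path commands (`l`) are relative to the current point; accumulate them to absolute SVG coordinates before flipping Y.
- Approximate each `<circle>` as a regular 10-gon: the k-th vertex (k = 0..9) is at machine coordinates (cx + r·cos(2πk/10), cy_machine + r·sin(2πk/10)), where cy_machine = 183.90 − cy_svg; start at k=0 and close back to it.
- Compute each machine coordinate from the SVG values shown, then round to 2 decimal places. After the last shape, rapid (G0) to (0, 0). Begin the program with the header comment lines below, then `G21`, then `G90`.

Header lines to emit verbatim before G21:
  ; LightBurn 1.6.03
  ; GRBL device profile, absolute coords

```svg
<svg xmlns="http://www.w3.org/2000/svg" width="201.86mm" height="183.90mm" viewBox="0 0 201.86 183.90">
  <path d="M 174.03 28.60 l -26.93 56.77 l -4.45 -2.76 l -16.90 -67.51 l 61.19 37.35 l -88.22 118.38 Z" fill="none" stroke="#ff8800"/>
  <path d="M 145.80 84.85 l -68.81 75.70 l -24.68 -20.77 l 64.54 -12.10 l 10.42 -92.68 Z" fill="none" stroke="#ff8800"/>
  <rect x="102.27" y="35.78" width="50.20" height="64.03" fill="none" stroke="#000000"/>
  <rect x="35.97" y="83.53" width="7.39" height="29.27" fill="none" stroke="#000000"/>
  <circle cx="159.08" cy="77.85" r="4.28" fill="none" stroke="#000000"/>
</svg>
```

viewBox `0 0 201.86 183.90` with mm width/height → 1 unit = 1 mm. Flip: y_m = 183.90 − y_svg.

**Shape 1** — `<path>` closed polygon, stroke `#ff8800` → cut (S740, F1336). Machine vertices: (174.03,155.30) → (147.10,98.53) → (142.65,101.29) → (125.75,168.80) → (186.94,131.45) → (98.72,13.07) → (174.03,155.30). Closed: final G1 returns to the first vertex.

**Shape 2** — `<path>` closed polygon, stroke `#ff8800` → cut (S740, F1336). Machine vertices: (145.80,99.05) → (76.99,23.35) → (52.31,44.12) → (116.85,56.22) → (127.27,148.90) → (145.80,99.05). Closed: final G1 returns to the first vertex.

**Shape 3** — `<rect>` rectangle, stroke `#000000` → engrave (S172, F4264). Machine vertices: (102.27,148.12) → (152.47,148.12) → (152.47,84.09) → (102.27,84.09) → (102.27,148.12). Closed: final G1 returns to the first vertex.

**Shape 4** — `<rect>` rectangle, stroke `#000000` → engrave (S172, F4264). Machine vertices: (35.97,100.37) → (43.36,100.37) → (43.36,71.10) → (35.97,71.10) → (35.97,100.37). Closed: final G1 returns to the first vertex.

**Shape 5** — `<circle>` circle, stroke `#000000` → engrave (S172, F4264). Machine vertices: (163.36,106.05) → (162.54,108.57) → (160.40,110.12) → (157.76,110.12) → (155.62,108.57) → (154.80,106.05) → (155.62,103.53) → (157.76,101.98) → (160.40,101.98) → (162.54,103.53) → (163.36,106.05). Closed: final G1 returns to the first vertex.

; LightBurn 1.6.03
; GRBL device profile, absolute coords
G21
G90
G0 X174.03 Y155.30
M3 S740
G01 X147.10 Y98.53 F1336
G01 X142.65 Y101.29 F1336
G01 X125.75 Y168.80 F1336
G01 X186.94 Y131.45 F1336
G01 X98.72 Y13.07 F1336
G01 X174.03 Y155.30 F1336
M5
G0 X145.80 Y99.05
M3 S740
G01 X76.99 Y23.35 F1336
G01 X52.31 Y44.12 F1336
G01 X116.85 Y56.22 F1336
G01 X127.27 Y148.90 F1336
G01 X145.80 Y99.05 F1336
M5
G0 X102.27 Y148.12
M3 S172
G01 X152.47 Y148.12 F4264
G01 X152.47 Y84.09 F4264
G01 X102.27 Y84.09 F4264
G01 X102.27 Y148.12 F4264
M5
G0 X35.97 Y100.37
M3 S172
G01 X43.36 Y100.37 F4264
G01 X43.36 Y71.10 F4264
G01 X35.97 Y71.10 F4264
G01 X35.97 Y100.37 F4264
M5
G0 X163.36 Y106.05
M3 S172
G01 X162.54 Y108.57 F4264
G01 X160.40 Y110.12 F4264
G01 X157.76 Y110.12 F4264
G01 X155.62 Y108.57 F4264
G01 X154.80 Y106.05 F4264
G01 X155.62 Y103.53 F4264
G01 X157.76 Y101.98 F4264
G01 X160.40 Y101.98 F4264
G01 X162.54 Y103.53 F4264
G01 X163.36 Y106.05 F4264
M5
G0 X0.00 Y0.00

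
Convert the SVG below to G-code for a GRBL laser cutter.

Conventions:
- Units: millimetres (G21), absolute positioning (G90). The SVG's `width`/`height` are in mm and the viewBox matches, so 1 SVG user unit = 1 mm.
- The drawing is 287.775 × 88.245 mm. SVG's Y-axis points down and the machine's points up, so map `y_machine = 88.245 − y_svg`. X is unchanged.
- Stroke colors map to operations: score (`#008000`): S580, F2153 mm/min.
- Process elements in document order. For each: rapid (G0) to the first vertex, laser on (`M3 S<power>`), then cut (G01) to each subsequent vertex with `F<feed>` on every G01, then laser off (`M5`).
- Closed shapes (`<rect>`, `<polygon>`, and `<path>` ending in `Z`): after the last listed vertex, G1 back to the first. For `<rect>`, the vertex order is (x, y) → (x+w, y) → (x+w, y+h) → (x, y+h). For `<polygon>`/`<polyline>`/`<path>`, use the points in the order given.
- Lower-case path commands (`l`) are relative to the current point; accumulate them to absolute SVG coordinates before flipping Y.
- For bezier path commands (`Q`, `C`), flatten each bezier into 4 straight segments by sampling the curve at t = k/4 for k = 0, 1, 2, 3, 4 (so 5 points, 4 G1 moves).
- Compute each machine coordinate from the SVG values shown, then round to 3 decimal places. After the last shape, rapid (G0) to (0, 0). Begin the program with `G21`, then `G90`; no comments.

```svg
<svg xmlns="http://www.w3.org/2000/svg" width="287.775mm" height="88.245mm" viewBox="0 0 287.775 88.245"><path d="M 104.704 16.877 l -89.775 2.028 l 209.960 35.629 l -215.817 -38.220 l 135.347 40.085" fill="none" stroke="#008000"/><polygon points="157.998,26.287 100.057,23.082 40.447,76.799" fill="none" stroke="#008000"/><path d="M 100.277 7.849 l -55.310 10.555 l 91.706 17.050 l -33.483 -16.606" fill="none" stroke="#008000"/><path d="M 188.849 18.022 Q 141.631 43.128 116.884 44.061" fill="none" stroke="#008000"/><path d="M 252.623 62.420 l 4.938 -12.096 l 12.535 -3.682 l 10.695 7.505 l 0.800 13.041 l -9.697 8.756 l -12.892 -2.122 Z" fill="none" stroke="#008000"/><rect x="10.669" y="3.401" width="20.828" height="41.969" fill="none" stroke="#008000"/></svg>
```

viewBox `0 0 287.775 88.245` with mm width/height → 1 unit = 1 mm. Flip: y_m = 88.245 − y_svg.

**Shape 1** — `<path>` open polyline, stroke `#008000` → score (S580, F2153). Machine vertices: (104.704,71.368) → (14.929,69.340) → (224.889,33.711) → (9.072,71.931) → (144.419,31.846). Open path.

**Shape 2** — `<polygon>` closed polygon, stroke `#008000` → score (S580, F2153). Machine vertices: (157.998,61.958) → (100.057,65.163) → (40.447,11.446) → (157.998,61.958). Closed: final G1 returns to the first vertex.

**Shape 3** — `<path>` open polyline, stroke `#008000` → score (S580, F2153). Machine vertices: (100.277,80.396) → (44.967,69.841) → (136.673,52.791) → (103.190,69.397). Open path.

**Shape 4** — `<path>` quadratic bezier, stroke `#008000` → score (S580, F2153). Control points (SVG): P0=(188.849,18.022), P1=(141.631,43.128), P2=(116.884,44.061); sampled at t=k/4. Machine vertices: (188.849,70.223) → (166.644,59.181) → (147.249,51.160) → (130.662,46.161) → (116.884,44.184). Open path.

**Shape 5** — `<path>` regular polygon, stroke `#008000` → score (S580, F2153). Machine vertices: (252.623,25.825) → (257.561,37.921) → (270.096,41.603) → (280.791,34.098) → (281.591,21.057) → (271.894,12.301) → (259.002,14.423) → (252.623,25.825). Closed: final G1 returns to the first vertex.

**Shape 6** — `<rect>` rectangle, stroke `#008000` → score (S580, F2153). Machine vertices: (10.669,84.844) → (31.497,84.844) → (31.497,42.875) → (10.669,42.875) → (10.669,84.844). Closed: final G1 returns to the first vertex.

G21
G90
G0 X104.704 Y71.368
M3 S580
G01 X14.929 Y69.340 F2153
G01 X224.889 Y33.711 F2153
G01 X9.072 Y71.931 F2153
G01 X144.419 Y31.846 F2153
M5
G0 X157.998 Y61.958
M3 S580
G01 X100.057 Y65.163 F2153
G01 X40.447 Y11.446 F2153
G01 X157.998 Y61.958 F2153
M5
G0 X100.277 Y80.396
M3 S580
G01 X44.967 Y69.841 F2153
G01 X136.673 Y52.791 F2153
G01 X103.190 Y69.397 F2153
M5
G0 X188.849 Y70.223
M3 S580
G01 X166.644 Y59.181 F2153
G01 X147.249 Y51.160 F2153
G01 X130.662 Y46.161 F2153
G01 X116.884 Y44.184 F2153
M5
G0 X252.623 Y25.825
M3 S580
G01 X257.561 Y37.921 F2153
G01 X270.096 Y41.603 F2153
G01 X280.791 Y34.098 F2153
G01 X281.591 Y21.057 F2153
G01 X271.894 Y12.301 F2153
G01 X259.002 Y14.423 F2153
G01 X252.623 Y25.825 F2153
M5
G0 X10.669 Y84.844
M3 S580
G01 X31.497 Y84.844 F2153
G01 X31.497 Y42.875 F2153
G01 X10.669 Y42.875 F2153
G01 X10.669 Y84.844 F2153
M5
G0 X0.000 Y0.000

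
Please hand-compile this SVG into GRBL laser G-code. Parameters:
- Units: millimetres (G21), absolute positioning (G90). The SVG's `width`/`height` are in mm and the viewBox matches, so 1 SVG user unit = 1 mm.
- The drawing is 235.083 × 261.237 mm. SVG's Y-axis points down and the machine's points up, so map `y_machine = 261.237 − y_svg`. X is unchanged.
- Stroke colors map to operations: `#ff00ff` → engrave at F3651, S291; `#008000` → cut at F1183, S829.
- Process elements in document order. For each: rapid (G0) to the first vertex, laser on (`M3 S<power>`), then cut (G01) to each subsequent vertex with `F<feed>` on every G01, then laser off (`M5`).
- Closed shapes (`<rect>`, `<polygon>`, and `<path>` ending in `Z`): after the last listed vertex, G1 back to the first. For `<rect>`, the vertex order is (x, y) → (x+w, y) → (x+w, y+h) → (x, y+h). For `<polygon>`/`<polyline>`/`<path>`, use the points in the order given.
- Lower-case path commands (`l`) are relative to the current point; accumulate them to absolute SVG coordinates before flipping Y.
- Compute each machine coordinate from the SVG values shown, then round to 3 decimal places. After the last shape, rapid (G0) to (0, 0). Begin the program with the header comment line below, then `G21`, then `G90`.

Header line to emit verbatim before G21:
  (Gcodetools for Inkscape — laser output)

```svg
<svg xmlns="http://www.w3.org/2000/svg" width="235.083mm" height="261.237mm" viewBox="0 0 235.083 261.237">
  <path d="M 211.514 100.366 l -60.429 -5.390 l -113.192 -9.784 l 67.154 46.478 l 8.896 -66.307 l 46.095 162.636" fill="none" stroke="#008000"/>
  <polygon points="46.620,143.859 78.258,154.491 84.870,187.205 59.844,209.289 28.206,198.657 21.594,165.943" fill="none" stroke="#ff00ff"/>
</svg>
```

viewBox `0 0 235.083 261.237` with mm width/height → 1 unit = 1 mm. Flip: y_m = 261.237 − y_svg.

**Shape 1** — `<path>` open polyline, stroke `#008000` → cut (S829, F1183). Machine vertices: (211.514,160.871) → (151.085,166.261) → (37.893,176.045) → (105.047,129.567) → (113.943,195.874) → (160.038,33.238). Open path.

**Shape 2** — `<polygon>` regular polygon, stroke `#ff00ff` → engrave (S291, F3651). Machine vertices: (46.620,117.378) → (78.258,106.746) → (84.870,74.032) → (59.844,51.948) → (28.206,62.580) → (21.594,95.294) → (46.620,117.378). Closed: final G1 returns to the first vertex.

(Gcodetools for Inkscape — laser output)
G21
G90
G0 X211.514 Y160.871
M3 S829
G01 X151.085 Y166.261 F1183
G01 X37.893 Y176.045 F1183
G01 X105.047 Y129.567 F1183
G01 X113.943 Y195.874 F1183
G01 X160.038 Y33.238 F1183
M5
G0 X46.620 Y117.378
M3 S291
G01 X78.258 Y106.746 F3651
G01 X84.870 Y74.032 F3651
G01 X59.844 Y51.948 F3651
G01 X28.206 Y62.580 F3651
G01 X21.594 Y95.294 F3651
G01 X46.620 Y117.378 F3651
M5
G0 X0.000 Y0.000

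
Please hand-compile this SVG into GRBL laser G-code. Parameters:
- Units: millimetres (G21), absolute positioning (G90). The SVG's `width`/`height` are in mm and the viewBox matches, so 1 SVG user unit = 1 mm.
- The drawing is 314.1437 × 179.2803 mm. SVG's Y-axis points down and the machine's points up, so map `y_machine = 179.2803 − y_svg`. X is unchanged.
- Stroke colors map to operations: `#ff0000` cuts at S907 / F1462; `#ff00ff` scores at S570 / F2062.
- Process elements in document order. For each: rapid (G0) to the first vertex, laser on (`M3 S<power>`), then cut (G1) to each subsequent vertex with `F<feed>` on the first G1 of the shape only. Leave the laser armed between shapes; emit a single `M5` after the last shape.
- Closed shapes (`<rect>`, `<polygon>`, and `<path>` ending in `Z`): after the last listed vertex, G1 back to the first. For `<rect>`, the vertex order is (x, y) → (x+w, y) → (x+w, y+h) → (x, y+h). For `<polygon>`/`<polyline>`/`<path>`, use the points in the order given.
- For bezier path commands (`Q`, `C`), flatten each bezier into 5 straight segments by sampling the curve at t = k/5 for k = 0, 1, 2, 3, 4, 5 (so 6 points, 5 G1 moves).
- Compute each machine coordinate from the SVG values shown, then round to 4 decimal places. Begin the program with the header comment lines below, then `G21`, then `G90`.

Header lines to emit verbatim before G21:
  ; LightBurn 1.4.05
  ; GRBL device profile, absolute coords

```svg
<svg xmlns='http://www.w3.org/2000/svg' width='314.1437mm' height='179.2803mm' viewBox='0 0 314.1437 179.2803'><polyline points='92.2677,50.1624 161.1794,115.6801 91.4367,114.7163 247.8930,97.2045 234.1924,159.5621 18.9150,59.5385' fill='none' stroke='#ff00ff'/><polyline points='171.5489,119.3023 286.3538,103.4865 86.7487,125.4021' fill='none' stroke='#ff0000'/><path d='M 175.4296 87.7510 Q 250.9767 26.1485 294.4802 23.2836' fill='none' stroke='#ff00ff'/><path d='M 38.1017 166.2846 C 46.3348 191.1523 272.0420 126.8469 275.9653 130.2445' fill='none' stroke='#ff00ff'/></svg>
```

; LightBurn 1.4.05
; GRBL device profile, absolute coords
G21
G90
G0 X92.2677 Y129.1179
M3 S570
G1 X161.1794 Y63.6002 F2062
G1 X91.4367 Y64.5640
G1 X247.8930 Y82.0758
G1 X234.1924 Y19.7182
G1 X18.9150 Y119.7418
G0 X171.5489 Y59.9780
M3 S907
G1 X286.3538 Y75.7938 F1462
G1 X86.7487 Y53.8782
G0 X175.4296 Y91.5293
M3 S570
G1 X204.3667 Y113.8208 F2062
G1 X230.7403 Y131.4133
G1 X254.5504 Y144.3068
G1 X275.7971 Y152.5012
G1 X294.4802 Y155.9967
G0 X38.1017 Y12.9957
M3 S570
G1 X65.6244 Y7.5208 F2062
G1 X124.2565 Y15.9175
G1 X192.9136 Y30.6556
G1 X250.5113 Y44.2050
G1 X275.9653 Y49.0358
M5

Since the viewBox matches the mm dimensions, user units are millimetres directly. The only transform is the Y-flip y_m = 179.2803 − y_svg.

Shape 1 is a open polyline drawn with `<polyline>`. Its stroke #ff00ff means score at S570, F2062. After flipping Y the toolpath is (92.2677,129.1179) → (161.1794,63.6002) → (91.4367,64.5640) → (247.8930,82.0758) → (234.1924,19.7182) → (18.9150,119.7418).

Shape 2 is a open polyline drawn with `<polyline>`. Its stroke #ff0000 means cut at S907, F1462. After flipping Y the toolpath is (171.5489,59.9780) → (286.3538,75.7938) → (86.7487,53.8782).

Shape 3 is a quadratic bezier drawn with `<path>`. Its stroke #ff00ff means score at S570, F2062. After flipping Y the toolpath is (175.4296,91.5293) → (204.3667,113.8208) → (230.7403,131.4133) → (254.5504,144.3068) → (275.7971,152.5012) → (294.4802,155.9967).

Shape 4 is a cubic bezier drawn with `<path>`. Its stroke #ff00ff means score at S570, F2062. After flipping Y the toolpath is (38.1017,12.9957) → (65.6244,7.5208) → (124.2565,15.9175) → (192.9136,30.6556) → (250.5113,44.2050) → (275.9653,49.0358).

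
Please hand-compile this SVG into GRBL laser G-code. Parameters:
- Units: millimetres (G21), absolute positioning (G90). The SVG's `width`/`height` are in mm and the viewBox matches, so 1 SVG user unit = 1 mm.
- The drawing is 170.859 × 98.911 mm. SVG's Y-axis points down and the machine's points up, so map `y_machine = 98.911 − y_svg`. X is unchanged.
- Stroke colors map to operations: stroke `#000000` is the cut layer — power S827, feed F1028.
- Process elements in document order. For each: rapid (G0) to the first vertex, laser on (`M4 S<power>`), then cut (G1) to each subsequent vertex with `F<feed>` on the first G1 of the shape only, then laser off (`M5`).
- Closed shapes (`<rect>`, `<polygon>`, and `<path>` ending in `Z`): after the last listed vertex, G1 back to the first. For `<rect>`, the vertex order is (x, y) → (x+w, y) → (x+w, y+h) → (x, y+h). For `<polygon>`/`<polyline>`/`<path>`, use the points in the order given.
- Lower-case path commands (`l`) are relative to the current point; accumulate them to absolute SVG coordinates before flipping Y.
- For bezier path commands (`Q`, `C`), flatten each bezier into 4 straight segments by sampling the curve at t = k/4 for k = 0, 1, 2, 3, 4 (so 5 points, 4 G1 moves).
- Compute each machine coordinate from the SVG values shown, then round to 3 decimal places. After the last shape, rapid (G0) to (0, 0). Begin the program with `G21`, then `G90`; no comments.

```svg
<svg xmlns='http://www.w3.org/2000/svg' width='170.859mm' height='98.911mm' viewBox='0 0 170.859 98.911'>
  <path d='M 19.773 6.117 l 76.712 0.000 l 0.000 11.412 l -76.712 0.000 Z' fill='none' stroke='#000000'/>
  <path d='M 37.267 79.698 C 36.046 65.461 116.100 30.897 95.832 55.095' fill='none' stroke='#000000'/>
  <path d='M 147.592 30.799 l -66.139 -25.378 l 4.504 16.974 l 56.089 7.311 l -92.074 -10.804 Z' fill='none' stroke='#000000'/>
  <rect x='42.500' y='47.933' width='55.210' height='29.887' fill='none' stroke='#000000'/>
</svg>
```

1 u = 1 mm; y_m = 98.911 − y.

[1] `<path>` rectangle, #000000→cut S827 F1028: (19.773,92.794) → (96.485,92.794) → (96.485,81.382) → (19.773,81.382) → (19.773,92.794) (closed)

[2] `<path>` cubic bezier, #000000→cut S827 F1028: (37.267,19.213) → (48.753,32.466) → (73.692,45.928) → (95.060,52.182) → (95.832,43.816)

[3] `<path>` closed polygon, #000000→cut S827 F1028: (147.592,68.112) → (81.453,93.490) → (85.957,76.516) → (142.046,69.205) → (49.972,80.009) → (147.592,68.112) (closed)

[4] `<rect>` rectangle, #000000→cut S827 F1028: (42.500,50.978) → (97.710,50.978) → (97.710,21.091) → (42.500,21.091) → (42.500,50.978) (closed)

G21
G90
G0 X19.773 Y92.794
M4 S827
G1 X96.485 Y92.794 F1028
G1 X96.485 Y81.382
G1 X19.773 Y81.382
G1 X19.773 Y92.794
M5
G0 X37.267 Y19.213
M4 S827
G1 X48.753 Y32.466 F1028
G1 X73.692 Y45.928
G1 X95.060 Y52.182
G1 X95.832 Y43.816
M5
G0 X147.592 Y68.112
M4 S827
G1 X81.453 Y93.490 F1028
G1 X85.957 Y76.516
G1 X142.046 Y69.205
G1 X49.972 Y80.009
G1 X147.592 Y68.112
M5
G0 X42.500 Y50.978
M4 S827
G1 X97.710 Y50.978 F1028
G1 X97.710 Y21.091
G1 X42.500 Y21.091
G1 X42.500 Y50.978
M5
G0 X0.000 Y0.000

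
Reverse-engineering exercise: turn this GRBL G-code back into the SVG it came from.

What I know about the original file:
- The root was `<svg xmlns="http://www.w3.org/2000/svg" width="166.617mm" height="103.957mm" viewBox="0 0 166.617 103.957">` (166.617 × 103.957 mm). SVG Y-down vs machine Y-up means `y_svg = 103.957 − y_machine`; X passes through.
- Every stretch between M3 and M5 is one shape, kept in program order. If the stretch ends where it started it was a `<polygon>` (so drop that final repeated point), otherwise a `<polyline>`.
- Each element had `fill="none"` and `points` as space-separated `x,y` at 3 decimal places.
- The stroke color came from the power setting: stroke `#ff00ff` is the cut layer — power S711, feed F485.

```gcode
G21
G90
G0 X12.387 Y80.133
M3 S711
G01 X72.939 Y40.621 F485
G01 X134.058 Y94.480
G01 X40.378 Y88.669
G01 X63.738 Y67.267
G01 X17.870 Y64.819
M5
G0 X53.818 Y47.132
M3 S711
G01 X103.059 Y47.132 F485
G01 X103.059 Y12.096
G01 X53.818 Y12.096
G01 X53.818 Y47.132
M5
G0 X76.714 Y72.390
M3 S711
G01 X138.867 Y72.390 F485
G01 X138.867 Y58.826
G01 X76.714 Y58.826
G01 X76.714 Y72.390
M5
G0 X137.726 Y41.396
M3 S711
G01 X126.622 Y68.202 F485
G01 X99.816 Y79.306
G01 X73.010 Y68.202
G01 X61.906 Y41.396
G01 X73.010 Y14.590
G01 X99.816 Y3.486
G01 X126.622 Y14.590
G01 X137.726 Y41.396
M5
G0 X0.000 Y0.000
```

y_svg = 103.957 − y_m. Every run uses S711, so all elements get stroke `#ff00ff` (cut).

[1] open run; points: 12.387,23.824 72.939,63.336 134.058,9.477 40.378,15.288 63.738,36.690 17.870,39.138

[2] closed run; points: 53.818,56.825 103.059,56.825 103.059,91.861 53.818,91.861

[3] closed run; points: 76.714,31.567 138.867,31.567 138.867,45.131 76.714,45.131

[4] closed run; points: 137.726,62.561 126.622,35.755 99.816,24.651 73.010,35.755 61.906,62.561 73.010,89.367 99.816,100.471 126.622,89.367

<svg xmlns="http://www.w3.org/2000/svg" width="166.617mm" height="103.957mm" viewBox="0 0 166.617 103.957">
  <polyline points="12.387,23.824 72.939,63.336 134.058,9.477 40.378,15.288 63.738,36.690 17.870,39.138" fill="none" stroke="#ff00ff"/>
  <polygon points="53.818,56.825 103.059,56.825 103.059,91.861 53.818,91.861" fill="none" stroke="#ff00ff"/>
  <polygon points="76.714,31.567 138.867,31.567 138.867,45.131 76.714,45.131" fill="none" stroke="#ff00ff"/>
  <polygon points="137.726,62.561 126.622,35.755 99.816,24.651 73.010,35.755 61.906,62.561 73.010,89.367 99.816,100.471 126.622,89.367" fill="none" stroke="#ff00ff"/>
</svg>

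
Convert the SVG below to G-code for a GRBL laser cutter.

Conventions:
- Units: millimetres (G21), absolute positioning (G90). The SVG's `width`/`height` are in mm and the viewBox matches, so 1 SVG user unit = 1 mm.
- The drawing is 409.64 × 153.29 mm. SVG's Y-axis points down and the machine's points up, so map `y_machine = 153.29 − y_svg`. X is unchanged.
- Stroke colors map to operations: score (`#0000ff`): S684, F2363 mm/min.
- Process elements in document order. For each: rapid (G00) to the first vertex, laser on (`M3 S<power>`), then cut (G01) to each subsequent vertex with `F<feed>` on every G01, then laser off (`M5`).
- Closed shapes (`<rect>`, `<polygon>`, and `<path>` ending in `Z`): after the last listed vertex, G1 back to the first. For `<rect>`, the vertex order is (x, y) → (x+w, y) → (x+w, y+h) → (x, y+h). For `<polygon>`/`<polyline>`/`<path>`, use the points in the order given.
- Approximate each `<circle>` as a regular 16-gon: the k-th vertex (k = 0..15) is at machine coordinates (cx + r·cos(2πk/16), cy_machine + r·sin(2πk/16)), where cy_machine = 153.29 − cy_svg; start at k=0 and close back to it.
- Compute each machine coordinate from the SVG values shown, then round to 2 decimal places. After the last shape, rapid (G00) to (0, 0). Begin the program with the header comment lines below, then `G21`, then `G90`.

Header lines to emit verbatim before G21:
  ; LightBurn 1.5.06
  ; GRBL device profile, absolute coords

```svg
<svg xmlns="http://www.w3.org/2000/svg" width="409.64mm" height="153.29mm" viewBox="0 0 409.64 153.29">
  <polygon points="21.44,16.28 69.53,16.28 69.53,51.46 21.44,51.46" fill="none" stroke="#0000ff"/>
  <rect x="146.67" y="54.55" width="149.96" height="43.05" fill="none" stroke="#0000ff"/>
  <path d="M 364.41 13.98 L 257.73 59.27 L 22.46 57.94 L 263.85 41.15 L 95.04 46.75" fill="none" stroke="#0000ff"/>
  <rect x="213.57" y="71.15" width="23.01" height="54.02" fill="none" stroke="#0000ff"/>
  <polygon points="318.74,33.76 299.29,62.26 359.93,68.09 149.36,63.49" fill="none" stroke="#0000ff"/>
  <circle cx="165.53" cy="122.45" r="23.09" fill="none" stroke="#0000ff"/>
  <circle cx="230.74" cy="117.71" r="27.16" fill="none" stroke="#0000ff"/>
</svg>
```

; LightBurn 1.5.06
; GRBL device profile, absolute coords
G21
G90
G00 X21.44 Y137.01
M3 S684
G01 X69.53 Y137.01 F2363
G01 X69.53 Y101.83 F2363
G01 X21.44 Y101.83 F2363
G01 X21.44 Y137.01 F2363
M5
G00 X146.67 Y98.74
M3 S684
G01 X296.63 Y98.74 F2363
G01 X296.63 Y55.69 F2363
G01 X146.67 Y55.69 F2363
G01 X146.67 Y98.74 F2363
M5
G00 X364.41 Y139.31
M3 S684
G01 X257.73 Y94.02 F2363
G01 X22.46 Y95.35 F2363
G01 X263.85 Y112.14 F2363
G01 X95.04 Y106.54 F2363
M5
G00 X213.57 Y82.14
M3 S684
G01 X236.58 Y82.14 F2363
G01 X236.58 Y28.12 F2363
G01 X213.57 Y28.12 F2363
G01 X213.57 Y82.14 F2363
M5
G00 X318.74 Y119.53
M3 S684
G01 X299.29 Y91.03 F2363
G01 X359.93 Y85.20 F2363
G01 X149.36 Y89.80 F2363
G01 X318.74 Y119.53 F2363
M5
G00 X188.62 Y30.84
M3 S684
G01 X186.86 Y39.68 F2363
G01 X181.86 Y47.17 F2363
G01 X174.37 Y52.17 F2363
G01 X165.53 Y53.93 F2363
G01 X156.69 Y52.17 F2363
G01 X149.20 Y47.17 F2363
G01 X144.20 Y39.68 F2363
G01 X142.44 Y30.84 F2363
G01 X144.20 Y22.00 F2363
G01 X149.20 Y14.51 F2363
G01 X156.69 Y9.51 F2363
G01 X165.53 Y7.75 F2363
G01 X174.37 Y9.51 F2363
G01 X181.86 Y14.51 F2363
G01 X186.86 Y22.00 F2363
G01 X188.62 Y30.84 F2363
M5
G00 X257.90 Y35.58
M3 S684
G01 X255.83 Y45.97 F2363
G01 X249.95 Y54.79 F2363
G01 X241.13 Y60.67 F2363
G01 X230.74 Y62.74 F2363
G01 X220.35 Y60.67 F2363
G01 X211.53 Y54.79 F2363
G01 X205.65 Y45.97 F2363
G01 X203.58 Y35.58 F2363
G01 X205.65 Y25.19 F2363
G01 X211.53 Y16.37 F2363
G01 X220.35 Y10.49 F2363
G01 X230.74 Y8.42 F2363
G01 X241.13 Y10.49 F2363
G01 X249.95 Y16.37 F2363
G01 X255.83 Y25.19 F2363
G01 X257.90 Y35.58 F2363
M5
G00 X0.00 Y0.00

Since the viewBox matches the mm dimensions, user units are millimetres directly. The only transform is the Y-flip y_m = 153.29 − y_svg.

Shape 1 is a rectangle drawn with `<polygon>`. Its stroke #0000ff means score at S684, F2363. After flipping Y the toolpath is (21.44,137.01) → (69.53,137.01) → (69.53,101.83) → (21.44,101.83) → (21.44,137.01), returning to the start.

Shape 2 is a rectangle drawn with `<rect>`. Its stroke #0000ff means score at S684, F2363. After flipping Y the toolpath is (146.67,98.74) → (296.63,98.74) → (296.63,55.69) → (146.67,55.69) → (146.67,98.74), returning to the start.

Shape 3 is a open polyline drawn with `<path>`. Its stroke #0000ff means score at S684, F2363. After flipping Y the toolpath is (364.41,139.31) → (257.73,94.02) → (22.46,95.35) → (263.85,112.14) → (95.04,106.54).

Shape 4 is a rectangle drawn with `<rect>`. Its stroke #0000ff means score at S684, F2363. After flipping Y the toolpath is (213.57,82.14) → (236.58,82.14) → (236.58,28.12) → (213.57,28.12) → (213.57,82.14), returning to the start.

Shape 5 is a closed polygon drawn with `<polygon>`. Its stroke #0000ff means score at S684, F2363. After flipping Y the toolpath is (318.74,119.53) → (299.29,91.03) → (359.93,85.20) → (149.36,89.80) → (318.74,119.53), returning to the start.

Shape 6 is a circle drawn with `<circle>`. Its stroke #0000ff means score at S684, F2363. After flipping Y the toolpath is (188.62,30.84) → (186.86,39.68) → (181.86,47.17) → (174.37,52.17) → (165.53,53.93) → (156.69,52.17) → (149.20,47.17) → (144.20,39.68) → (142.44,30.84) → (144.20,22.00) → (149.20,14.51) → (156.69,9.51) → (165.53,7.75) → (174.37,9.51) → (181.86,14.51) → (186.86,22.00) → (188.62,30.84), returning to the start.

Shape 7 is a circle drawn with `<circle>`. Its stroke #0000ff means score at S684, F2363. After flipping Y the toolpath is (257.90,35.58) → (255.83,45.97) → (249.95,54.79) → (241.13,60.67) → (230.74,62.74) → (220.35,60.67) → (211.53,54.79) → (205.65,45.97) → (203.58,35.58) → (205.65,25.19) → (211.53,16.37) → (220.35,10.49) → (230.74,8.42) → (241.13,10.49) → (249.95,16.37) → (255.83,25.19) → (257.90,35.58), returning to the start.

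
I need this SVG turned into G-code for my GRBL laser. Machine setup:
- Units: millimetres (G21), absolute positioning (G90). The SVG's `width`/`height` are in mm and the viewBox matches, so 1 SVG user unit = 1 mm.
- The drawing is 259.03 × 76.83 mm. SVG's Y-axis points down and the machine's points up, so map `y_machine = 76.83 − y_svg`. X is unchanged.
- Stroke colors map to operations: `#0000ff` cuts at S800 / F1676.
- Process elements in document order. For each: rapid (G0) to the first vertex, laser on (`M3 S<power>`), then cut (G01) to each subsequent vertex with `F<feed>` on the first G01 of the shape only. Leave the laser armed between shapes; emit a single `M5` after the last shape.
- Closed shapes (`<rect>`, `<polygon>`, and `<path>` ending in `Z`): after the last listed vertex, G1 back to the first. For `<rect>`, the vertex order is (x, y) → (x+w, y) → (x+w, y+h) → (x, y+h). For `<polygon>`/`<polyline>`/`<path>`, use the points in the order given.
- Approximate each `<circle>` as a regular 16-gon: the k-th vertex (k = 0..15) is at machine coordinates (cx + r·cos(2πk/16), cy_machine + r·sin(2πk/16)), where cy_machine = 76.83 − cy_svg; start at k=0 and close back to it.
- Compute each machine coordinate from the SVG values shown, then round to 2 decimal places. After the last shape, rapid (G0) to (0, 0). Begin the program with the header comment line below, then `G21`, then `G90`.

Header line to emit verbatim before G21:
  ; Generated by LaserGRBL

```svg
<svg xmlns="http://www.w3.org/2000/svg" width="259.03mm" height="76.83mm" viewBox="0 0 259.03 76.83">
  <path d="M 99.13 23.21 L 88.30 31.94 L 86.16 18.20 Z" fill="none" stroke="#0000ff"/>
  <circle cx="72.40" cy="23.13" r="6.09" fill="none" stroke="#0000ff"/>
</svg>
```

Since the viewBox matches the mm dimensions, user units are millimetres directly. The only transform is the Y-flip y_m = 76.83 − y_svg.

Shape 1 is a regular polygon drawn with `<path>`. Its stroke #0000ff means cut at S800, F1676. After flipping Y the toolpath is (99.13,53.62) → (88.30,44.89) → (86.16,58.63) → (99.13,53.62), returning to the start.

Shape 2 is a circle drawn with `<circle>`. Its stroke #0000ff means cut at S800, F1676. After flipping Y the toolpath is (78.49,53.70) → (78.03,56.03) → (76.71,58.01) → (74.73,59.33) → (72.40,59.79) → (70.07,59.33) → (68.09,58.01) → (66.77,56.03) → (66.31,53.70) → (66.77,51.37) → (68.09,49.39) → (70.07,48.07) → (72.40,47.61) → (74.73,48.07) → (76.71,49.39) → (78.03,51.37) → (78.49,53.70), returning to the start.

; Generated by LaserGRBL
G21
G90
G0 X99.13 Y53.62
M3 S800
G01 X88.30 Y44.89 F1676
G01 X86.16 Y58.63
G01 X99.13 Y53.62
G0 X78.49 Y53.70
M3 S800
G01 X78.03 Y56.03 F1676
G01 X76.71 Y58.01
G01 X74.73 Y59.33
G01 X72.40 Y59.79
G01 X70.07 Y59.33
G01 X68.09 Y58.01
G01 X66.77 Y56.03
G01 X66.31 Y53.70
G01 X66.77 Y51.37
G01 X68.09 Y49.39
G01 X70.07 Y48.07
G01 X72.40 Y47.61
G01 X74.73 Y48.07
G01 X76.71 Y49.39
G01 X78.03 Y51.37
G01 X78.49 Y53.70
M5
G0 X0.00 Y0.00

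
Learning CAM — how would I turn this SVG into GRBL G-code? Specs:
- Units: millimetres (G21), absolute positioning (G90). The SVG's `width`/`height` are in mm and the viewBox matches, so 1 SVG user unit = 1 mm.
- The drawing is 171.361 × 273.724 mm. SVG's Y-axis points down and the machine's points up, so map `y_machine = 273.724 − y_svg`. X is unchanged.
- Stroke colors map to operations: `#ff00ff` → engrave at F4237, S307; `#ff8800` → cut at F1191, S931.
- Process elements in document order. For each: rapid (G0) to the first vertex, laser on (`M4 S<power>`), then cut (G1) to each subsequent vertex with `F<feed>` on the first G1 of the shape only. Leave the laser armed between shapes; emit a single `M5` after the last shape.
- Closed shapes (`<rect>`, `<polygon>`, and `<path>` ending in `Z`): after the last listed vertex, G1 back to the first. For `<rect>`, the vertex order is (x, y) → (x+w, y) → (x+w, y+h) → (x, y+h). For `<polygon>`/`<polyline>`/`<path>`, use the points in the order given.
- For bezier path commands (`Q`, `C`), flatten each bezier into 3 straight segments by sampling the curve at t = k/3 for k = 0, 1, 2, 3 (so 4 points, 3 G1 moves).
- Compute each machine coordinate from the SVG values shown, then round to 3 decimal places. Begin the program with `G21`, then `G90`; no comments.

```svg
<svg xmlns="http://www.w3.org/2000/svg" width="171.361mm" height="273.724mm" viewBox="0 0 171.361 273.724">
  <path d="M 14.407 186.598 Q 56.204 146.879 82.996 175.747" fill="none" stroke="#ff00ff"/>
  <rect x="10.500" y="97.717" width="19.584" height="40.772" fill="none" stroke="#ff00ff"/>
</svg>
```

viewBox `0 0 171.361 273.724` with mm width/height → 1 unit = 1 mm. Flip: y_m = 273.724 − y_svg.

**Shape 1** — `<path>` quadratic bezier, stroke `#ff00ff` → engrave (S307, F4237). Control points (SVG): P0=(14.407,186.598), P1=(56.204,146.879), P2=(82.996,175.747); sampled at t=k/3. Machine vertices: (14.407,87.126) → (40.604,105.985) → (63.467,109.602) → (82.996,97.977). Open path.

**Shape 2** — `<rect>` rectangle, stroke `#ff00ff` → engrave (S307, F4237). Machine vertices: (10.500,176.007) → (30.084,176.007) → (30.084,135.235) → (10.500,135.235) → (10.500,176.007). Closed: final G1 returns to the first vertex.

G21
G90
G0 X14.407 Y87.126
M4 S307
G1 X40.604 Y105.985 F4237
G1 X63.467 Y109.602
G1 X82.996 Y97.977
G0 X10.500 Y176.007
M4 S307
G1 X30.084 Y176.007 F4237
G1 X30.084 Y135.235
G1 X10.500 Y135.235
G1 X10.500 Y176.007
M5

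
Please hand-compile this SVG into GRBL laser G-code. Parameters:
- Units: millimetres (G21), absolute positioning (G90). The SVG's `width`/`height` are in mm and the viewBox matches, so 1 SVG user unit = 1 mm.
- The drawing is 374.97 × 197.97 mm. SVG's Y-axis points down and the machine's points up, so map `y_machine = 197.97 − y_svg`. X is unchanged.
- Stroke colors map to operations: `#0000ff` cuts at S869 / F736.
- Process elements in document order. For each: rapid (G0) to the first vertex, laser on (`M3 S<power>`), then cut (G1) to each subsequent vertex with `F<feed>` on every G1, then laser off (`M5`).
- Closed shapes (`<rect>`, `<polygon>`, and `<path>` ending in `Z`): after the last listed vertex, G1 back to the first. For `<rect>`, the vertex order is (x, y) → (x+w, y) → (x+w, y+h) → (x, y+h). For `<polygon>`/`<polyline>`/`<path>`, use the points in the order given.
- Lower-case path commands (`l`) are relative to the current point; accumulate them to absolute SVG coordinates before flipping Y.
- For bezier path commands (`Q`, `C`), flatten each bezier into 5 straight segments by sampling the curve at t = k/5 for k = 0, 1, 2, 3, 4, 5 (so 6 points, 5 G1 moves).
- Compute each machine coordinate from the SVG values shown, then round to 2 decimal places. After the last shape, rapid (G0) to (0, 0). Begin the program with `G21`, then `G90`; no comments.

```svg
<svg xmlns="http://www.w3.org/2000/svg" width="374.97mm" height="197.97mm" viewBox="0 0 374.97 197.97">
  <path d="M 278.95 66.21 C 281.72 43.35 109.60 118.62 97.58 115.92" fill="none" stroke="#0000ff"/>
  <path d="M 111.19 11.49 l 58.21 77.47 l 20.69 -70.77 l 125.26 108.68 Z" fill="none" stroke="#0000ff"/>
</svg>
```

Since the viewBox matches the mm dimensions, user units are millimetres directly. The only transform is the Y-flip y_m = 197.97 − y_svg.

Shape 1 is a cubic bezier drawn with `<path>`. Its stroke #0000ff means cut at S869, F736. After flipping Y the toolpath is (278.95,131.76) → (262.31,135.11) → (219.77,123.36) → (167.41,104.97) → (121.32,88.38) → (97.58,82.05).

Shape 2 is a closed polygon drawn with `<path>`. Its stroke #0000ff means cut at S869, F736. After flipping Y the toolpath is (111.19,186.48) → (169.40,109.01) → (190.09,179.78) → (315.35,71.10) → (111.19,186.48), returning to the start.

G21
G90
G0 X278.95 Y131.76
M3 S869
G1 X262.31 Y135.11 F736
G1 X219.77 Y123.36 F736
G1 X167.41 Y104.97 F736
G1 X121.32 Y88.38 F736
G1 X97.58 Y82.05 F736
M5
G0 X111.19 Y186.48
M3 S869
G1 X169.40 Y109.01 F736
G1 X190.09 Y179.78 F736
G1 X315.35 Y71.10 F736
G1 X111.19 Y186.48 F736
M5
G0 X0.00 Y0.00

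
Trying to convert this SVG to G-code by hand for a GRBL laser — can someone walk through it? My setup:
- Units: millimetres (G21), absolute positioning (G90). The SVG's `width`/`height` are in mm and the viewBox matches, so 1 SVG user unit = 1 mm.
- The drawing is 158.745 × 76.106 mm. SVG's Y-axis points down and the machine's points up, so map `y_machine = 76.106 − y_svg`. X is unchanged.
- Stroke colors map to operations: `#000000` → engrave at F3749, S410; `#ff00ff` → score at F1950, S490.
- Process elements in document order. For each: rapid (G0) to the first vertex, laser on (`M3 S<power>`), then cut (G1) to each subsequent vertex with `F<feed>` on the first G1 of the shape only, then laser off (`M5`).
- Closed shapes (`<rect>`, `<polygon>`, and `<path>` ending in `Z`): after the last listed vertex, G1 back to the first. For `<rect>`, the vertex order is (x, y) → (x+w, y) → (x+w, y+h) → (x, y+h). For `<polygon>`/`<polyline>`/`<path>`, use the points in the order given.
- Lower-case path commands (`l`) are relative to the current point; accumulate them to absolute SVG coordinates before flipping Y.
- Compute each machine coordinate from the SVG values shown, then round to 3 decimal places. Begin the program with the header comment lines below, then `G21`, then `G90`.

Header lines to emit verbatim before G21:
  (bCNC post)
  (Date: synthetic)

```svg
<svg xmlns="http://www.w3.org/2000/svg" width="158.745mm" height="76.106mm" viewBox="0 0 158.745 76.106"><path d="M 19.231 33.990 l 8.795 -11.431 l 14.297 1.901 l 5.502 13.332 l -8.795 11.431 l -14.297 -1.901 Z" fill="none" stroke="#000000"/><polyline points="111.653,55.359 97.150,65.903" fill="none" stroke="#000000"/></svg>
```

viewBox `0 0 158.745 76.106` with mm width/height → 1 unit = 1 mm. Flip: y_m = 76.106 − y_svg.

**Shape 1** — `<path>` regular polygon, stroke `#000000` → engrave (S410, F3749). Machine vertices: (19.231,42.116) → (28.026,53.547) → (42.323,51.646) → (47.825,38.314) → (39.030,26.883) → (24.733,28.784) → (19.231,42.116). Closed: final G1 returns to the first vertex.

**Shape 2** — `<polyline>` line segment, stroke `#000000` → engrave (S410, F3749). Machine vertices: (111.653,20.747) → (97.150,10.203). Open path.

(bCNC post)
(Date: synthetic)
G21
G90
G0 X19.231 Y42.116
M3 S410
G1 X28.026 Y53.547 F3749
G1 X42.323 Y51.646
G1 X47.825 Y38.314
G1 X39.030 Y26.883
G1 X24.733 Y28.784
G1 X19.231 Y42.116
M5
G0 X111.653 Y20.747
M3 S410
G1 X97.150 Y10.203 F3749
M5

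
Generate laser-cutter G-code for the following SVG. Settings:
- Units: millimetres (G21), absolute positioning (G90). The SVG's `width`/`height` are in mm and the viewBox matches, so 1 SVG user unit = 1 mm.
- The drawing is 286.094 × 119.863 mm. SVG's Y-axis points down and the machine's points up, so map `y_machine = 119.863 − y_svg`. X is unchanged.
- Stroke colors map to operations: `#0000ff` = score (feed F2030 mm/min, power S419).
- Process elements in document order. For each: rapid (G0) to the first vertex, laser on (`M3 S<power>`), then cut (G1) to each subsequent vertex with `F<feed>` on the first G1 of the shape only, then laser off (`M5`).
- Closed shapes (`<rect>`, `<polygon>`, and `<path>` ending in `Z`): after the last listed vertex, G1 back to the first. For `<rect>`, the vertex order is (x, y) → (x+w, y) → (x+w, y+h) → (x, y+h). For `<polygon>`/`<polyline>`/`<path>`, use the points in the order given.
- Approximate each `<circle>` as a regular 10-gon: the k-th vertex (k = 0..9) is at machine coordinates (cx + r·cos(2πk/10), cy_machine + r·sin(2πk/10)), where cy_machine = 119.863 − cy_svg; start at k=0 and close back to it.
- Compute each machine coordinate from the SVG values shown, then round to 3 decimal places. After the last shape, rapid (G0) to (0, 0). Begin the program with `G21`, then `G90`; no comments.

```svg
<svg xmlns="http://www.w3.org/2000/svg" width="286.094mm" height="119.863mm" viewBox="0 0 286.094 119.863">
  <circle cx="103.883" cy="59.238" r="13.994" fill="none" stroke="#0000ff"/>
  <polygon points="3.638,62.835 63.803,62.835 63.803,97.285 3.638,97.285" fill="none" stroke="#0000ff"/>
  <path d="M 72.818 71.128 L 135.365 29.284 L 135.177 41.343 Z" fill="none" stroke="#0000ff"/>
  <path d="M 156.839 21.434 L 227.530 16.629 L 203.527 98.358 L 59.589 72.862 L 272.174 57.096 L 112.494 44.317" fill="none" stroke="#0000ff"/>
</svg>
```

Since the viewBox matches the mm dimensions, user units are millimetres directly. The only transform is the Y-flip y_m = 119.863 − y_svg.

Shape 1 is a circle drawn with `<circle>`. Its stroke #0000ff means score at S419, F2030. After flipping Y the toolpath is (117.877,60.625) → (115.204,68.850) → (108.207,73.934) → (99.559,73.934) → (92.562,68.850) → (89.889,60.625) → (92.562,52.400) → (99.559,47.316) → (108.207,47.316) → (115.204,52.400) → (117.877,60.625), returning to the start.

Shape 2 is a rectangle drawn with `<polygon>`. Its stroke #0000ff means score at S419, F2030. After flipping Y the toolpath is (3.638,57.028) → (63.803,57.028) → (63.803,22.578) → (3.638,22.578) → (3.638,57.028), returning to the start.

Shape 3 is a closed polygon drawn with `<path>`. Its stroke #0000ff means score at S419, F2030. After flipping Y the toolpath is (72.818,48.735) → (135.365,90.579) → (135.177,78.520) → (72.818,48.735), returning to the start.

Shape 4 is a open polyline drawn with `<path>`. Its stroke #0000ff means score at S419, F2030. After flipping Y the toolpath is (156.839,98.429) → (227.530,103.234) → (203.527,21.505) → (59.589,47.001) → (272.174,62.767) → (112.494,75.546).

G21
G90
G0 X117.877 Y60.625
M3 S419
G1 X115.204 Y68.850 F2030
G1 X108.207 Y73.934
G1 X99.559 Y73.934
G1 X92.562 Y68.850
G1 X89.889 Y60.625
G1 X92.562 Y52.400
G1 X99.559 Y47.316
G1 X108.207 Y47.316
G1 X115.204 Y52.400
G1 X117.877 Y60.625
M5
G0 X3.638 Y57.028
M3 S419
G1 X63.803 Y57.028 F2030
G1 X63.803 Y22.578
G1 X3.638 Y22.578
G1 X3.638 Y57.028
M5
G0 X72.818 Y48.735
M3 S419
G1 X135.365 Y90.579 F2030
G1 X135.177 Y78.520
G1 X72.818 Y48.735
M5
G0 X156.839 Y98.429
M3 S419
G1 X227.530 Y103.234 F2030
G1 X203.527 Y21.505
G1 X59.589 Y47.001
G1 X272.174 Y62.767
G1 X112.494 Y75.546
M5
G0 X0.000 Y0.000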